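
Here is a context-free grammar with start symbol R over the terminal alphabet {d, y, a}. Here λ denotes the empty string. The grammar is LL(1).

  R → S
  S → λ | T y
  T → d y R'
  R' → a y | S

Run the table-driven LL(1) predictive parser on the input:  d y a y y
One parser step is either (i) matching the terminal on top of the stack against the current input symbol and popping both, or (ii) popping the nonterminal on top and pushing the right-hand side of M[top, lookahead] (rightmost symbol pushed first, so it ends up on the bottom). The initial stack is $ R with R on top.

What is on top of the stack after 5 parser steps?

     Stack       Input        Action
  1  $ R         d y a y y $  expand R → S
  2  $ S         d y a y y $  expand S → T y
  3  $ y T       d y a y y $  expand T → d y R'
  4  $ y R' y d  d y a y y $  match d
  5  $ y R' y    y a y y $    match y
Stack after step 5: $ y R' (top = R').

R'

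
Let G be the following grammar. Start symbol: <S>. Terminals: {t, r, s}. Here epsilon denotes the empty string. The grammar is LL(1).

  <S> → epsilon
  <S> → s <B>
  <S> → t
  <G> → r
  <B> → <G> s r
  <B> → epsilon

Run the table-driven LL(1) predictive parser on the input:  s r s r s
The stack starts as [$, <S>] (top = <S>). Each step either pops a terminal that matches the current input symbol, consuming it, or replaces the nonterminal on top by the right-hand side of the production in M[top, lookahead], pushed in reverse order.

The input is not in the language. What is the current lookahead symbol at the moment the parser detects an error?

     Stack      Input        Action
  1  $ <S>      s r s r s $  expand <S> → s <B>
  2  $ <B> s    s r s r s $  match s
  3  $ <B>      r s r s $    expand <B> → <G> s r
  4  $ r s <G>  r s r s $    expand <G> → r
  5  $ r s r    r s r s $    match r
  6  $ r s      s r s $      match s
  7  $ r        r s $        match r
  8  $          s $          error: stack empty but input remains

s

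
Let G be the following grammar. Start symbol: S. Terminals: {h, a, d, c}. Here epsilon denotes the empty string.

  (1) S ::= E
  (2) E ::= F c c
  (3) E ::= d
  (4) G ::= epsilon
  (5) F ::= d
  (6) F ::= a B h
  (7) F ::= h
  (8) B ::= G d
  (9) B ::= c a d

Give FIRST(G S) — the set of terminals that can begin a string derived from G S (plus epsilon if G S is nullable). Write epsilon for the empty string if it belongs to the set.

{a, d, h}

FIRST(G) = {epsilon}
FIRST(F) = {a, d, h}
FIRST(E) = {a, d, h}  (via F c c)
FIRST(B) = {c, d}  (via G d)
FIRST(S) = {a, d, h}  (via E)
FIRST(G S): take FIRST of each symbol in turn, carrying on past any symbol whose FIRST contains epsilon; result {a, d, h}.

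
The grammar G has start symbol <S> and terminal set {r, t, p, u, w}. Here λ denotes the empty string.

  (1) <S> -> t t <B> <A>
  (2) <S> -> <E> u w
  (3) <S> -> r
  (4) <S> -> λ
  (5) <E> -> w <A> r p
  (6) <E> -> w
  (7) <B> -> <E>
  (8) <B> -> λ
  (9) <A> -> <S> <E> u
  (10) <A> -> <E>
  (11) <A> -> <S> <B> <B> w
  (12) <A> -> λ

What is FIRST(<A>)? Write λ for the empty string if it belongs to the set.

{λ, r, t, w}

FIRST(<E>): from <E>->w <A> r p we get {w}; from <E>->w we get {w}. So FIRST(<E>) = {w}.
FIRST(<S>): from <S>->t t <B> <A> we get {t}; from <S>-><E> u w we get {w}; from <S>->r we get {r}; from <S>->λ we get {λ}. So FIRST(<S>) = {λ, r, t, w}.
FIRST(<B>): from <B>-><E> we get {w}; from <B>->λ we get {λ}. So FIRST(<B>) = {λ, w}.
FIRST(<A>): from <A>-><S> <E> u we get {r, t, w}; from <A>-><E> we get {w}; from <A>-><S> <B> <B> w we get {r, t, w}; from <A>->λ we get {λ}. So FIRST(<A>) = {λ, r, t, w}.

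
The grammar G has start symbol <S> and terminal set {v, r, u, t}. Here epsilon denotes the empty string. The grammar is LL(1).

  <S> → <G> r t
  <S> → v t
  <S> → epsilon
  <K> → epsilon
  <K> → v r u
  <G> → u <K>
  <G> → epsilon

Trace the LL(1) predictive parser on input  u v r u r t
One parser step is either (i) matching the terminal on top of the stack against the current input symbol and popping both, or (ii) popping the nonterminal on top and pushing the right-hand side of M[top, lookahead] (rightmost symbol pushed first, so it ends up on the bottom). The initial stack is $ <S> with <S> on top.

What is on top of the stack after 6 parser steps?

u

step 1: stack=$ <S>  input=u v r u r t $  — expand <S> → <G> r t
step 2: stack=$ t r <G>  input=u v r u r t $  — expand <G> → u <K>
step 3: stack=$ t r <K> u  input=u v r u r t $  — match u
step 4: stack=$ t r <K>  input=v r u r t $  — expand <K> → v r u
step 5: stack=$ t r u r v  input=v r u r t $  — match v
step 6: stack=$ t r u r  input=r u r t $  — match r
Stack after step 6: $ t r u (top = u).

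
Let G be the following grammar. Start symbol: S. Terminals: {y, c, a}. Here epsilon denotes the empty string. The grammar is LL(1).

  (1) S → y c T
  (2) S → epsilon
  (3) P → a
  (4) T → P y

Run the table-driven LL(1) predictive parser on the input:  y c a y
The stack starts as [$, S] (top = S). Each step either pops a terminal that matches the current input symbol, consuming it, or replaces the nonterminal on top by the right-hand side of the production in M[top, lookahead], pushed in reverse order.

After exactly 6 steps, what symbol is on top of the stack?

y

     Stack    Input      Action
  1  $ S      y c a y $  expand S → y c T
  2  $ T c y  y c a y $  match y
  3  $ T c    c a y $    match c
  4  $ T      a y $      expand T → P y
  5  $ y P    a y $      expand P → a
  6  $ y a    a y $      match a
Stack after step 6: $ y (top = y).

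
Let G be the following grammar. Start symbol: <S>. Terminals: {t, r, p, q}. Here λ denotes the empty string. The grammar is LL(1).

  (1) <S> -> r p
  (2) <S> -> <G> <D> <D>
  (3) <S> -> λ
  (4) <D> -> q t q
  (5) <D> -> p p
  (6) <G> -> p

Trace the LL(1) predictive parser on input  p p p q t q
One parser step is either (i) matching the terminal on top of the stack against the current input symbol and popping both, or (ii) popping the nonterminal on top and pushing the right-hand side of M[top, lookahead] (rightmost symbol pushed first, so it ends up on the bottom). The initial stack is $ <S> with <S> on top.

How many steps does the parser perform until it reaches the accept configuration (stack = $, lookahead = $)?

10

step 1: stack=$ <S>  input=p p p q t q $  — expand <S> -> <G> <D> <D>
step 2: stack=$ <D> <D> <G>  input=p p p q t q $  — expand <G> -> p
step 3: stack=$ <D> <D> p  input=p p p q t q $  — match p
step 4: stack=$ <D> <D>  input=p p q t q $  — expand <D> -> p p
step 5: stack=$ <D> p p  input=p p q t q $  — match p
step 6: stack=$ <D> p  input=p q t q $  — match p
step 7: stack=$ <D>  input=q t q $  — expand <D> -> q t q
step 8: stack=$ q t q  input=q t q $  — match q
step 9: stack=$ q t  input=t q $  — match t
step 10: stack=$ q  input=q $  — match q
Accept reached after 10 steps.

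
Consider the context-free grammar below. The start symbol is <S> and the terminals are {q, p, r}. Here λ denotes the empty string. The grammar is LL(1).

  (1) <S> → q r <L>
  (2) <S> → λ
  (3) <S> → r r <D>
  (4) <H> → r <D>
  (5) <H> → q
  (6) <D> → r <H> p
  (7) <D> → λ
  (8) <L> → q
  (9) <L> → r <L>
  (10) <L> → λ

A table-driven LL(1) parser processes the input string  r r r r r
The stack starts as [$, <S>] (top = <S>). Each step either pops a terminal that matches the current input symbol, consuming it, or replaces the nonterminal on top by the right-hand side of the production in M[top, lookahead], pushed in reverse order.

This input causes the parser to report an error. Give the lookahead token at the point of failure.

$

step 1: stack=$ <S>  input=r r r r r $  — expand <S> → r r <D>
step 2: stack=$ <D> r r  input=r r r r r $  — match r
step 3: stack=$ <D> r  input=r r r r $  — match r
step 4: stack=$ <D>  input=r r r $  — expand <D> → r <H> p
step 5: stack=$ p <H> r  input=r r r $  — match r
step 6: stack=$ p <H>  input=r r $  — expand <H> → r <D>
step 7: stack=$ p <D> r  input=r r $  — match r
step 8: stack=$ p <D>  input=r $  — expand <D> → r <H> p
step 9: stack=$ p p <H> r  input=r $  — match r
step 10: stack=$ p p <H>  input=$  — error: M[<H>, $] is empty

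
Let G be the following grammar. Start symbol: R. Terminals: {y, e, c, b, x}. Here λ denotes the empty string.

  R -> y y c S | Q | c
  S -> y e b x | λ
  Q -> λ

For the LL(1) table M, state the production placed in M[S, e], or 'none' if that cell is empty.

none

FIRST(S) = {λ, y}
FIRST(Q) = {λ}
FIRST(R) = {λ, c, y}  (via Q)
FOLLOW(R) includes $ since R is the start symbol.
FOLLOW(R): R appears on no right-hand side. Thus FOLLOW(R) = {$}.
FOLLOW(S): in R->y y c S, the suffix after S is empty, so FOLLOW(S) ⊇ FOLLOW(R) = {$}. Thus FOLLOW(S) = {$}.
For S -> y e b x: FIRST(y e b x) = {y}, so it goes in M[S, t] for t ∈ {y}.
For S -> λ: FIRST(λ) = {λ}, so it goes in M[S, t] for t ∈ {}; since λ ∈ FIRST, also for every t ∈ FOLLOW(S) = {$}.
None of these place a production in M[S, e].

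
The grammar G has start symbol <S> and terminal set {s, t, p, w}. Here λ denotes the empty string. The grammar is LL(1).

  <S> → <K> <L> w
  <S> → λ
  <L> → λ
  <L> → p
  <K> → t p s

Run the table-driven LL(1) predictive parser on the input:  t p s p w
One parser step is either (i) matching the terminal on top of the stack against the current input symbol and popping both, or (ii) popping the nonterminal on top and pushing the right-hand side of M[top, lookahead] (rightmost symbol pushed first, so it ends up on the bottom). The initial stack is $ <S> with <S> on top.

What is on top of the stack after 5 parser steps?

<L>

     Stack          Input        Action
  1  $ <S>          t p s p w $  expand <S> → <K> <L> w
  2  $ w <L> <K>    t p s p w $  expand <K> → t p s
  3  $ w <L> s p t  t p s p w $  match t
  4  $ w <L> s p    p s p w $    match p
  5  $ w <L> s      s p w $      match s
Stack after step 5: $ w <L> (top = <L>).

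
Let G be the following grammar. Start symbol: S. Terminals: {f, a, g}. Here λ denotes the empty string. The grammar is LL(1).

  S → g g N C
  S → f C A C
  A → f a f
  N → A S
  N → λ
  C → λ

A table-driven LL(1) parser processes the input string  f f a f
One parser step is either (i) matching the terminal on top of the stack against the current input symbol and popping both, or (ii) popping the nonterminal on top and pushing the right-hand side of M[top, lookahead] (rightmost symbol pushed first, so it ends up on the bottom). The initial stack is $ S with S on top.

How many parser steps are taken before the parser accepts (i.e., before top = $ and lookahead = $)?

     Stack      Input      Action
  1  $ S        f f a f $  expand S → f C A C
  2  $ C A C f  f f a f $  match f
  3  $ C A C    f a f $    expand C → λ
  4  $ C A      f a f $    expand A → f a f
  5  $ C f a f  f a f $    match f
  6  $ C f a    a f $      match a
  7  $ C f      f $        match f
  8  $ C        $          expand C → λ
Accept reached after 8 steps.

8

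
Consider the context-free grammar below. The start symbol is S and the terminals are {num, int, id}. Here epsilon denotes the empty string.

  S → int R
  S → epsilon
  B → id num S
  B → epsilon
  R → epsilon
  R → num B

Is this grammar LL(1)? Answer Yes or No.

FIRST(S) = {epsilon, int}
FIRST(B) = {epsilon, id}
FIRST(R) = {epsilon, num}
FOLLOW(S) = {$}
FOLLOW(B) = {$}
FOLLOW(R) = {$}
Each cell of M receives at most one production.

Yes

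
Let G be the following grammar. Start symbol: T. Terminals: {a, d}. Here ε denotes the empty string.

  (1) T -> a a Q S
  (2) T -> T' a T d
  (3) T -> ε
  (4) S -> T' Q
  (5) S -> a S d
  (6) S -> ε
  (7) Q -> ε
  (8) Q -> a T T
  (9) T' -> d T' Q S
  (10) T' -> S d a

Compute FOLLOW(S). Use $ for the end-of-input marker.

FIRST(Q): from Q->ε we get {ε}; from Q->a T T we get {a}. So FIRST(Q) = {ε, a}.
FIRST(T): from T->a a Q S we get {a}; from T->T' a T d we get {a, d}; from T->ε we get {ε}. So FIRST(T) = {ε, a, d}.
FIRST(S): from S->T' Q we get {a, d}; from S->a S d we get {a}; from S->ε we get {ε}. So FIRST(S) = {ε, a, d}.
FIRST(T'): from T'->d T' Q S we get {d}; from T'->S d a we get {a, d}. So FIRST(T') = {a, d}.
FOLLOW(T) includes $ since T is the start symbol.
FOLLOW(T): in T->T' a T d, T is followed by d with FIRST {d}; in Q->a T T (occurrence 1), T is followed by T with FIRST {ε, a, d}; in Q->a T T (occurrence 1), the suffix after T is nullable, so FOLLOW(T) ⊇ FOLLOW(Q) = {$, a, d}; in Q->a T T (occurrence 2), the suffix after T is empty, so FOLLOW(T) ⊇ FOLLOW(Q) = {$, a, d}. Thus FOLLOW(T) = {$, a, d}.
FOLLOW(S): in T->a a Q S, the suffix after S is empty, so FOLLOW(S) ⊇ FOLLOW(T) = {$, a, d}; in S->a S d, S is followed by d with FIRST {d}; in T'->d T' Q S, the suffix after S is empty, so FOLLOW(S) ⊇ FOLLOW(T') = {$, a, d}; in T'->S d a, S is followed by d a with FIRST {d}. Thus FOLLOW(S) = {$, a, d}.
FOLLOW(T'): in T->T' a T d, T' is followed by a T d with FIRST {a}; in S->T' Q, T' is followed by Q with FIRST {ε, a}; in S->T' Q, the suffix after T' is nullable, so FOLLOW(T') ⊇ FOLLOW(S) = {$, a, d}; in T'->d T' Q S, T' is followed by Q S with FIRST {ε, a, d}; in T'->d T' Q S, the suffix after T' is nullable (adds nothing new). Thus FOLLOW(T') = {$, a, d}.
FOLLOW(Q): in T->a a Q S, Q is followed by S with FIRST {ε, a, d}; in T->a a Q S, the suffix after Q is nullable, so FOLLOW(Q) ⊇ FOLLOW(T) = {$, a, d}; in S->T' Q, the suffix after Q is empty, so FOLLOW(Q) ⊇ FOLLOW(S) = {$, a, d}; in T'->d T' Q S, Q is followed by S with FIRST {ε, a, d}; in T'->d T' Q S, the suffix after Q is nullable, so FOLLOW(Q) ⊇ FOLLOW(T') = {$, a, d}. Thus FOLLOW(Q) = {$, a, d}.

{$, a, d}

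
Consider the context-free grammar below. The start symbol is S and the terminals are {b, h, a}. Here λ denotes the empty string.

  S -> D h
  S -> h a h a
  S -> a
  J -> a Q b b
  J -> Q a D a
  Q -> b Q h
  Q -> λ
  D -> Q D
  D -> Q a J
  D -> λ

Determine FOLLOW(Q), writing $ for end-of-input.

FIRST(Q) = {λ, b}
FIRST(J) = {a, b}  (via Q a D a)
FIRST(D) = {λ, a, b}  (via Q D, Q a J)
FIRST(S) = {a, b, h}  (via D h)
FOLLOW(S) includes $ since S is the start symbol.
FOLLOW(S): S appears on no right-hand side. Thus FOLLOW(S) = {$}.
FOLLOW(D): in S->D h, D is followed by h with FIRST {h}; in J->Q a D a, D is followed by a with FIRST {a}; in D->Q D, the suffix after D is empty (adds nothing new). Thus FOLLOW(D) = {a, h}.
FOLLOW(J): in D->Q a J, the suffix after J is empty, so FOLLOW(J) ⊇ FOLLOW(D) = {a, h}. Thus FOLLOW(J) = {a, h}.
FOLLOW(Q): in J->a Q b b, Q is followed by b b with FIRST {b}; in J->Q a D a, Q is followed by a D a with FIRST {a}; in Q->b Q h, Q is followed by h with FIRST {h}; in D->Q D, Q is followed by D with FIRST {λ, a, b}; in D->Q D, the suffix after Q is nullable, so FOLLOW(Q) ⊇ FOLLOW(D) = {a, h}; in D->Q a J, Q is followed by a J with FIRST {a}. Thus FOLLOW(Q) = {a, b, h}.

{a, b, h}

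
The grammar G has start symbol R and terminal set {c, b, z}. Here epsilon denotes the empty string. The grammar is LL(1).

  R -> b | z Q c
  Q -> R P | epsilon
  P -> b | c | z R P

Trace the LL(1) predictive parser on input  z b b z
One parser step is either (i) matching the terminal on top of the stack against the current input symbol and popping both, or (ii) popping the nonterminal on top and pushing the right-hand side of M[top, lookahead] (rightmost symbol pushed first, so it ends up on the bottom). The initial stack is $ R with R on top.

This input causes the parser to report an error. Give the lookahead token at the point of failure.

z

step 1: stack=$ R  input=z b b z $  — expand R -> z Q c
step 2: stack=$ c Q z  input=z b b z $  — match z
step 3: stack=$ c Q  input=b b z $  — expand Q -> R P
step 4: stack=$ c P R  input=b b z $  — expand R -> b
step 5: stack=$ c P b  input=b b z $  — match b
step 6: stack=$ c P  input=b z $  — expand P -> b
step 7: stack=$ c b  input=b z $  — match b
step 8: stack=$ c  input=z $  — error: top is terminal c but lookahead is z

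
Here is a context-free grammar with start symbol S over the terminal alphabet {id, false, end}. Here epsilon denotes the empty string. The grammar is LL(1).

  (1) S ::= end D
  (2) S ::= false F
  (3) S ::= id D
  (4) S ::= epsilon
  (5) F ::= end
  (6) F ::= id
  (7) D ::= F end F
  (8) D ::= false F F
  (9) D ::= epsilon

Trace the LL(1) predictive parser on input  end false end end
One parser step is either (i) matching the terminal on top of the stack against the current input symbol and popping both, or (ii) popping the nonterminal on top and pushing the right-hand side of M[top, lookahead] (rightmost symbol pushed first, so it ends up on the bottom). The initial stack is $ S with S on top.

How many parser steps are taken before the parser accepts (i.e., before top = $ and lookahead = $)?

     Stack        Input                Action
  1  $ S          end false end end $  expand S ::= end D
  2  $ D end      end false end end $  match end
  3  $ D          false end end $      expand D ::= false F F
  4  $ F F false  false end end $      match false
  5  $ F F        end end $            expand F ::= end
  6  $ F end      end end $            match end
  7  $ F          end $                expand F ::= end
  8  $ end        end $                match end
Accept reached after 8 steps.

8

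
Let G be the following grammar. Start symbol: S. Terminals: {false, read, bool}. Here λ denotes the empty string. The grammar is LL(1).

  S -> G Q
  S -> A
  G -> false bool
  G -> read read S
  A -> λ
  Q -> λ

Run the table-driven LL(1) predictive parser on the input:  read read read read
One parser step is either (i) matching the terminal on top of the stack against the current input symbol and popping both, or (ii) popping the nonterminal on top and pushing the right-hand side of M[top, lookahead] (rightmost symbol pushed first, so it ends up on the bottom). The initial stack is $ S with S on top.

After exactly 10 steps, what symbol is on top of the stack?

      Stack              Input                  Action
   1  $ S                read read read read $  expand S -> G Q
   2  $ Q G              read read read read $  expand G -> read read S
   3  $ Q S read read    read read read read $  match read
   4  $ Q S read         read read read $       match read
   5  $ Q S              read read $            expand S -> G Q
   6  $ Q Q G            read read $            expand G -> read read S
   7  $ Q Q S read read  read read $            match read
   8  $ Q Q S read       read $                 match read
   9  $ Q Q S            $                      expand S -> A
  10  $ Q Q A            $                      expand A -> λ
Stack after step 10: $ Q Q (top = Q).

Q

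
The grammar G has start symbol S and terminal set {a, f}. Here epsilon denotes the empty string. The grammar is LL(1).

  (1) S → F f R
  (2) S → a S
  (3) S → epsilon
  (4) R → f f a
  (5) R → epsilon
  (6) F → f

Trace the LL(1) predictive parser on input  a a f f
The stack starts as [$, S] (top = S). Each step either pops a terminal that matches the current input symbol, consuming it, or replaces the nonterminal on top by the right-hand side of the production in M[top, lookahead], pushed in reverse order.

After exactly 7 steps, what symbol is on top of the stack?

f

step 1: stack=$ S  input=a a f f $  — expand S → a S
step 2: stack=$ S a  input=a a f f $  — match a
step 3: stack=$ S  input=a f f $  — expand S → a S
step 4: stack=$ S a  input=a f f $  — match a
step 5: stack=$ S  input=f f $  — expand S → F f R
step 6: stack=$ R f F  input=f f $  — expand F → f
step 7: stack=$ R f f  input=f f $  — match f
Stack after step 7: $ R f (top = f).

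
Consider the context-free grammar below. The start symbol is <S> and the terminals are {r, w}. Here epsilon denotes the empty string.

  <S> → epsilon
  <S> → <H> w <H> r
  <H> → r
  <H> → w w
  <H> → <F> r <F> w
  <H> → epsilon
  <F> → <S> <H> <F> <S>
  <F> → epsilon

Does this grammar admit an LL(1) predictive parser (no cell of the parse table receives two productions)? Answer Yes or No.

No

FIRST(<S>) = {epsilon, r, w}
FIRST(<H>) = {epsilon, r, w}
FIRST(<F>) = {epsilon, r, w}
FOLLOW(<S>) = {$, r, w}
FOLLOW(<H>) = {r, w}
FOLLOW(<F>) = {r, w}
Cell M[<F>, r] receives both <F> → <S> <H> <F> <S> and <F> → epsilon — the grammar is not LL(1).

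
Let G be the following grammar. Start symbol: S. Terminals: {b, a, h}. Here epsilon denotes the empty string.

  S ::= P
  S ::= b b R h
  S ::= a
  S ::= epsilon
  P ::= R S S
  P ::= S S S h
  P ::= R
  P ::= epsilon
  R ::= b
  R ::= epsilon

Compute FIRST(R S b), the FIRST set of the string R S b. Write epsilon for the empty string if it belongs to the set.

{a, b, h}

FIRST(R): from R::=b we get {b}; from R::=epsilon we get {epsilon}. So FIRST(R) = {epsilon, b}.
FIRST(S): from S::=P we get {epsilon, a, b, h}; from S::=b b R h we get {b}; from S::=a we get {a}; from S::=epsilon we get {epsilon}. So FIRST(S) = {epsilon, a, b, h}.
FIRST(P): from P::=R S S we get {epsilon, a, b, h}; from P::=S S S h we get {a, b, h}; from P::=R we get {epsilon, b}; from P::=epsilon we get {epsilon}. So FIRST(P) = {epsilon, a, b, h}.
FIRST(R S b): take FIRST of each symbol in turn, carrying on past any symbol whose FIRST contains epsilon; result {a, b, h}.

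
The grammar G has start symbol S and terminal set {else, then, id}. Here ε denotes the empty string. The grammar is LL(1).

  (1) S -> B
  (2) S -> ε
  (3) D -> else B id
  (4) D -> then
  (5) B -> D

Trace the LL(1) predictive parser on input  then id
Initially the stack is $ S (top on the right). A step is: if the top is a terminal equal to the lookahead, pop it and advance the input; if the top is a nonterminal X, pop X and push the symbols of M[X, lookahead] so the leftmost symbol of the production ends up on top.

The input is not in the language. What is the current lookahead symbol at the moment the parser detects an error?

id

step 1: stack=$ S  input=then id $  — expand S -> B
step 2: stack=$ B  input=then id $  — expand B -> D
step 3: stack=$ D  input=then id $  — expand D -> then
step 4: stack=$ then  input=then id $  — match then
step 5: stack=$  input=id $  — error: stack empty but input remains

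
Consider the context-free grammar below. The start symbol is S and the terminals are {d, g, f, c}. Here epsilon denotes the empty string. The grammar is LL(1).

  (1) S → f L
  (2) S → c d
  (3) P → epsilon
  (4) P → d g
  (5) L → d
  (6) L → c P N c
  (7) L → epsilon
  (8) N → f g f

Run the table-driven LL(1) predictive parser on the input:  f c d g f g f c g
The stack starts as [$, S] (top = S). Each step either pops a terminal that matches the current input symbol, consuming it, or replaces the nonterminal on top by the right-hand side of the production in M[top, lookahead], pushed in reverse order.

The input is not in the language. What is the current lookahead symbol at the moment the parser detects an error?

      Stack      Input                Action
   1  $ S        f c d g f g f c g $  expand S → f L
   2  $ L f      f c d g f g f c g $  match f
   3  $ L        c d g f g f c g $    expand L → c P N c
   4  $ c N P c  c d g f g f c g $    match c
   5  $ c N P    d g f g f c g $      expand P → d g
   6  $ c N g d  d g f g f c g $      match d
   7  $ c N g    g f g f c g $        match g
   8  $ c N      f g f c g $          expand N → f g f
   9  $ c f g f  f g f c g $          match f
  10  $ c f g    g f c g $            match g
  11  $ c f      f c g $              match f
  12  $ c        c g $                match c
  13  $          g $                  error: stack empty but input remains

g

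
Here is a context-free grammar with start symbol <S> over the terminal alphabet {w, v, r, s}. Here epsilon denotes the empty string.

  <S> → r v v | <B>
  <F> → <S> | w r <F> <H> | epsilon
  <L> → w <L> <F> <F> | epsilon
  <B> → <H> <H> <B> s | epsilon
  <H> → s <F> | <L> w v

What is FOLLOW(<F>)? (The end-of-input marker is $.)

FIRST(<L>): from <L>→w <L> <F> <F> we get {w}; from <L>→epsilon we get {epsilon}. So FIRST(<L>) = {epsilon, w}.
FIRST(<H>): from <H>→s <F> we get {s}; from <H>→<L> w v we get {w}. So FIRST(<H>) = {s, w}.
FIRST(<B>): from <B>→<H> <H> <B> s we get {s, w}; from <B>→epsilon we get {epsilon}. So FIRST(<B>) = {epsilon, s, w}.
FIRST(<S>): from <S>→r v v we get {r}; from <S>→<B> we get {epsilon, s, w}. So FIRST(<S>) = {epsilon, r, s, w}.
FIRST(<F>): from <F>→<S> we get {epsilon, r, s, w}; from <F>→w r <F> <H> we get {w}; from <F>→epsilon we get {epsilon}. So FIRST(<F>) = {epsilon, r, s, w}.
FOLLOW(<S>) includes $ since <S> is the start symbol.
FOLLOW(<L>): in <L>→w <L> <F> <F>, <L> is followed by <F> <F> with FIRST {epsilon, r, s, w}; in <L>→w <L> <F> <F>, the suffix after <L> is nullable (adds nothing new); in <H>→<L> w v, <L> is followed by w v with FIRST {w}. Thus FOLLOW(<L>) = {r, s, w}.
FOLLOW(<S>): in <F>→<S>, the suffix after <S> is empty, so FOLLOW(<S>) ⊇ FOLLOW(<F>) = {r, s, w}. Thus FOLLOW(<S>) = {$, r, s, w}.
FOLLOW(<B>): in <S>→<B>, the suffix after <B> is empty, so FOLLOW(<B>) ⊇ FOLLOW(<S>) = {$, r, s, w}; in <B>→<H> <H> <B> s, <B> is followed by s with FIRST {s}. Thus FOLLOW(<B>) = {$, r, s, w}.
FOLLOW(<F>): in <F>→w r <F> <H>, <F> is followed by <H> with FIRST {s, w}; in <L>→w <L> <F> <F> (occurrence 1), <F> is followed by <F> with FIRST {epsilon, r, s, w}; in <L>→w <L> <F> <F> (occurrence 1), the suffix after <F> is nullable, so FOLLOW(<F>) ⊇ FOLLOW(<L>) = {r, s, w}; in <L>→w <L> <F> <F> (occurrence 2), the suffix after <F> is empty, so FOLLOW(<F>) ⊇ FOLLOW(<L>) = {r, s, w}; in <H>→s <F>, the suffix after <F> is empty, so FOLLOW(<F>) ⊇ FOLLOW(<H>) = {r, s, w}. Thus FOLLOW(<F>) = {r, s, w}.
FOLLOW(<H>): in <F>→w r <F> <H>, the suffix after <H> is empty, so FOLLOW(<H>) ⊇ FOLLOW(<F>) = {r, s, w}; in <B>→<H> <H> <B> s (occurrence 1), <H> is followed by <H> <B> s with FIRST {s, w}; in <B>→<H> <H> <B> s (occurrence 2), <H> is followed by <B> s with FIRST {s, w}. Thus FOLLOW(<H>) = {r, s, w}.

{r, s, w}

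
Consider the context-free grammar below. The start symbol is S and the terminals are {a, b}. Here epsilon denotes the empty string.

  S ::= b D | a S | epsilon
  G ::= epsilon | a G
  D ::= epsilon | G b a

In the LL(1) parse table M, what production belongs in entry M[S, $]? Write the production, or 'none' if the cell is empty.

S ::= epsilon

FIRST(S): from S::=b D we get {b}; from S::=a S we get {a}; from S::=epsilon we get {epsilon}. So FIRST(S) = {epsilon, a, b}.
FIRST(G): from G::=epsilon we get {epsilon}; from G::=a G we get {a}. So FIRST(G) = {epsilon, a}.
FIRST(D): from D::=epsilon we get {epsilon}; from D::=G b a we get {a, b}. So FIRST(D) = {epsilon, a, b}.
FOLLOW(S) includes $ since S is the start symbol.
FOLLOW(S): in S::=a S, the suffix after S is empty (adds nothing new). Thus FOLLOW(S) = {$}.
For S ::= b D: FIRST(b D) = {b}, so it goes in M[S, t] for t ∈ {b}.
For S ::= a S: FIRST(a S) = {a}, so it goes in M[S, t] for t ∈ {a}.
For S ::= epsilon: FIRST(epsilon) = {epsilon}, so it goes in M[S, t] for t ∈ {}; since epsilon ∈ FIRST, also for every t ∈ FOLLOW(S) = {$}.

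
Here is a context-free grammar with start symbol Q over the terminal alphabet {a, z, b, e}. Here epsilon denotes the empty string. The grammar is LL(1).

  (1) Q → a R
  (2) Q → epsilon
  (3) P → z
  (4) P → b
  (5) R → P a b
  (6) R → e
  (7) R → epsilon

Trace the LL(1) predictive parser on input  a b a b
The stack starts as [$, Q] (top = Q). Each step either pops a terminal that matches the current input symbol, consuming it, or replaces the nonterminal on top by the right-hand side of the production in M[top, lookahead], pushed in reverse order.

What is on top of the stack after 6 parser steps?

b

     Stack    Input      Action
  1  $ Q      a b a b $  expand Q → a R
  2  $ R a    a b a b $  match a
  3  $ R      b a b $    expand R → P a b
  4  $ b a P  b a b $    expand P → b
  5  $ b a b  b a b $    match b
  6  $ b a    a b $      match a
Stack after step 6: $ b (top = b).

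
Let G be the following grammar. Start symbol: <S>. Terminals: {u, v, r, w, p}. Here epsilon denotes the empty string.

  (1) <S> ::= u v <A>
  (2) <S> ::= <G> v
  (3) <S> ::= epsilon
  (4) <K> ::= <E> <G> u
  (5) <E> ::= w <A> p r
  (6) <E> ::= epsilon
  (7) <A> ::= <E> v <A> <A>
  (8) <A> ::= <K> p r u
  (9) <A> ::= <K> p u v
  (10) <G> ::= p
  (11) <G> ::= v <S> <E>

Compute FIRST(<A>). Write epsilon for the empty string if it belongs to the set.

{p, v, w}

FIRST(<E>) = {epsilon, w}
FIRST(<G>) = {p, v}
FIRST(<S>) = {epsilon, p, u, v}  (via <G> v)
FIRST(<K>) = {p, v, w}  (via <E> <G> u)
FIRST(<A>) = {p, v, w}  (via <E> v <A> <A>, <K> p r u, <K> p u v)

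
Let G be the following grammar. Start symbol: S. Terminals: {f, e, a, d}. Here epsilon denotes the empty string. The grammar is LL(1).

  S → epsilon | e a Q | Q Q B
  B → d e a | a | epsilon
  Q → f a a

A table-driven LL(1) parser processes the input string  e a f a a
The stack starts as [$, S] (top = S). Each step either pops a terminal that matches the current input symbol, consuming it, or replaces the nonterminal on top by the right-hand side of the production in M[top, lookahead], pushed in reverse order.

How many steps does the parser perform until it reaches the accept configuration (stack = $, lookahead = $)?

7

     Stack    Input        Action
  1  $ S      e a f a a $  expand S → e a Q
  2  $ Q a e  e a f a a $  match e
  3  $ Q a    a f a a $    match a
  4  $ Q      f a a $      expand Q → f a a
  5  $ a a f  f a a $      match f
  6  $ a a    a a $        match a
  7  $ a      a $          match a
Accept reached after 7 steps.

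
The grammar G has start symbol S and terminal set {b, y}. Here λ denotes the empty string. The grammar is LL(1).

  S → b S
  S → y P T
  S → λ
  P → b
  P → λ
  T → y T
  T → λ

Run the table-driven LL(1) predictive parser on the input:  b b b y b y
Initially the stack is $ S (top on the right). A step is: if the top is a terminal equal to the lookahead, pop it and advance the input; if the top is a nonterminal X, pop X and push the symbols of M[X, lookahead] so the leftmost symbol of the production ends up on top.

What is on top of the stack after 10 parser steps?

T

      Stack    Input          Action
   1  $ S      b b b y b y $  expand S → b S
   2  $ S b    b b b y b y $  match b
   3  $ S      b b y b y $    expand S → b S
   4  $ S b    b b y b y $    match b
   5  $ S      b y b y $      expand S → b S
   6  $ S b    b y b y $      match b
   7  $ S      y b y $        expand S → y P T
   8  $ T P y  y b y $        match y
   9  $ T P    b y $          expand P → b
  10  $ T b    b y $          match b
Stack after step 10: $ T (top = T).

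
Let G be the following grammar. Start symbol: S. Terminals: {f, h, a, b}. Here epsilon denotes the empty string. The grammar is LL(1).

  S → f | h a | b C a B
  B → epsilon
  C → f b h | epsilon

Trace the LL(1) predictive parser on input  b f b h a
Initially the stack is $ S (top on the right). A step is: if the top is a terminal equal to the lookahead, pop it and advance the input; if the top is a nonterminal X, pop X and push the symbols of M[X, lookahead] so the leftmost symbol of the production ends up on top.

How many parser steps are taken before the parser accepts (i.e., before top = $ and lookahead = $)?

step 1: stack=$ S  input=b f b h a $  — expand S → b C a B
step 2: stack=$ B a C b  input=b f b h a $  — match b
step 3: stack=$ B a C  input=f b h a $  — expand C → f b h
step 4: stack=$ B a h b f  input=f b h a $  — match f
step 5: stack=$ B a h b  input=b h a $  — match b
step 6: stack=$ B a h  input=h a $  — match h
step 7: stack=$ B a  input=a $  — match a
step 8: stack=$ B  input=$  — expand B → epsilon
Accept reached after 8 steps.

8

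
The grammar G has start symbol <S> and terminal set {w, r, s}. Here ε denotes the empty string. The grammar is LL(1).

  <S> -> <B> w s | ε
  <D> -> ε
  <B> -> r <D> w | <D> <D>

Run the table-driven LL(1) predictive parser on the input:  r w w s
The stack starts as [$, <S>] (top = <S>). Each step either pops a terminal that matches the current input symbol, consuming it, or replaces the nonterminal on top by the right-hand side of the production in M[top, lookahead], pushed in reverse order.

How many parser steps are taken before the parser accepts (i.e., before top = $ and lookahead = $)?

     Stack          Input      Action
  1  $ <S>          r w w s $  expand <S> -> <B> w s
  2  $ s w <B>      r w w s $  expand <B> -> r <D> w
  3  $ s w w <D> r  r w w s $  match r
  4  $ s w w <D>    w w s $    expand <D> -> ε
  5  $ s w w        w w s $    match w
  6  $ s w          w s $      match w
  7  $ s            s $        match s
Accept reached after 7 steps.

7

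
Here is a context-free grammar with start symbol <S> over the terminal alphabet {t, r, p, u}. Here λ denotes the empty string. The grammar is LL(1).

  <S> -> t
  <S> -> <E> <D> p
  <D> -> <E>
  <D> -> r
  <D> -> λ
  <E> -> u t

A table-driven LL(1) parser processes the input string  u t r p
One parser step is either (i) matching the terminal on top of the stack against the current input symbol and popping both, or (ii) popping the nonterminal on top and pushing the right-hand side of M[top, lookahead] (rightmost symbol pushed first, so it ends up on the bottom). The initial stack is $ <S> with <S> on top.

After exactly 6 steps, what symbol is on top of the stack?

step 1: stack=$ <S>  input=u t r p $  — expand <S> -> <E> <D> p
step 2: stack=$ p <D> <E>  input=u t r p $  — expand <E> -> u t
step 3: stack=$ p <D> t u  input=u t r p $  — match u
step 4: stack=$ p <D> t  input=t r p $  — match t
step 5: stack=$ p <D>  input=r p $  — expand <D> -> r
step 6: stack=$ p r  input=r p $  — match r
Stack after step 6: $ p (top = p).

p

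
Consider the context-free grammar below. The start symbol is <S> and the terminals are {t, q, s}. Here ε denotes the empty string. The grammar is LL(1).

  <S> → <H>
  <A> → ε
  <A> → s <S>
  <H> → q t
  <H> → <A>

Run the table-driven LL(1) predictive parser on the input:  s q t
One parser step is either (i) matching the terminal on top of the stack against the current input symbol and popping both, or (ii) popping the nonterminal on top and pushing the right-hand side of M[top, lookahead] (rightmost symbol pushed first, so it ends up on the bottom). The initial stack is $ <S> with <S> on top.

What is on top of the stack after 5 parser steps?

<H>

step 1: stack=$ <S>  input=s q t $  — expand <S> → <H>
step 2: stack=$ <H>  input=s q t $  — expand <H> → <A>
step 3: stack=$ <A>  input=s q t $  — expand <A> → s <S>
step 4: stack=$ <S> s  input=s q t $  — match s
step 5: stack=$ <S>  input=q t $  — expand <S> → <H>
Stack after step 5: $ <H> (top = <H>).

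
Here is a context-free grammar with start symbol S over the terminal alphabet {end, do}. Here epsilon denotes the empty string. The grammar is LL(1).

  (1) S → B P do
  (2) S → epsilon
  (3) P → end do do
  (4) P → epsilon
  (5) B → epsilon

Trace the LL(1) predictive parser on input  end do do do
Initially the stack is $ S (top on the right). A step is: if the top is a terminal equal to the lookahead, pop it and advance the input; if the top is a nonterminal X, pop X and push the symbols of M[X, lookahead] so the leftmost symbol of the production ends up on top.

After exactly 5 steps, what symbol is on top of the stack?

do

     Stack           Input           Action
  1  $ S             end do do do $  expand S → B P do
  2  $ do P B        end do do do $  expand B → epsilon
  3  $ do P          end do do do $  expand P → end do do
  4  $ do do do end  end do do do $  match end
  5  $ do do do      do do do $      match do
Stack after step 5: $ do do (top = do).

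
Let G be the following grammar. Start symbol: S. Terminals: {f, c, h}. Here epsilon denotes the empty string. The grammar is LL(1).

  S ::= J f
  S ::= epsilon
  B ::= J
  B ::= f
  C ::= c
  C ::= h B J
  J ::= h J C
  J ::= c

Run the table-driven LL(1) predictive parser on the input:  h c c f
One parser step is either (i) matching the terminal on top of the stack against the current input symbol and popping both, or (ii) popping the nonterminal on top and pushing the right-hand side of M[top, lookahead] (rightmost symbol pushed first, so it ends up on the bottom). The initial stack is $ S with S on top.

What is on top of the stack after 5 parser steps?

step 1: stack=$ S  input=h c c f $  — expand S ::= J f
step 2: stack=$ f J  input=h c c f $  — expand J ::= h J C
step 3: stack=$ f C J h  input=h c c f $  — match h
step 4: stack=$ f C J  input=c c f $  — expand J ::= c
step 5: stack=$ f C c  input=c c f $  — match c
Stack after step 5: $ f C (top = C).

C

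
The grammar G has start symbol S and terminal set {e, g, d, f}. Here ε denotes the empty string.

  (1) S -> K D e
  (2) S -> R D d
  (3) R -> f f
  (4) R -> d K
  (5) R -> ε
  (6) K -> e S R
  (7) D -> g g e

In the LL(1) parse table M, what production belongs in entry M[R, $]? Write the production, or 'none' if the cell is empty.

FIRST(R) = {ε, d, f}
FIRST(K) = {e}
FIRST(D) = {g}
FIRST(S) = {d, e, f, g}  (via K D e, R D d)
FOLLOW(S) includes $ since S is the start symbol.
FOLLOW(R): in S->R D d, R is followed by D d with FIRST {g}; in K->e S R, the suffix after R is empty, so FOLLOW(R) ⊇ FOLLOW(K) = {g}. Thus FOLLOW(R) = {g}.
FOLLOW(K): in S->K D e, K is followed by D e with FIRST {g}; in R->d K, the suffix after K is empty, so FOLLOW(K) ⊇ FOLLOW(R) = {g}. Thus FOLLOW(K) = {g}.
For R -> f f: FIRST(f f) = {f}, so it goes in M[R, t] for t ∈ {f}.
For R -> d K: FIRST(d K) = {d}, so it goes in M[R, t] for t ∈ {d}.
For R -> ε: FIRST(ε) = {ε}, so it goes in M[R, t] for t ∈ {}; since ε ∈ FIRST, also for every t ∈ FOLLOW(R) = {g}.
None of these place a production in M[R, $].

none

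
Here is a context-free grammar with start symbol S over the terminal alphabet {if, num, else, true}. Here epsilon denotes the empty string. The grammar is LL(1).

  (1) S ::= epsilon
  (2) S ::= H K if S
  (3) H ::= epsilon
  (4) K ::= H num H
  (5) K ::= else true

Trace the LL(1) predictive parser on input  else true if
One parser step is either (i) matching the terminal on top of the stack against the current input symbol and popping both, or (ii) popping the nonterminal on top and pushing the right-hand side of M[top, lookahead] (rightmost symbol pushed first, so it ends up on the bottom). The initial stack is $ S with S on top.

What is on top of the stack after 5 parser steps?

if

step 1: stack=$ S  input=else true if $  — expand S ::= H K if S
step 2: stack=$ S if K H  input=else true if $  — expand H ::= epsilon
step 3: stack=$ S if K  input=else true if $  — expand K ::= else true
step 4: stack=$ S if true else  input=else true if $  — match else
step 5: stack=$ S if true  input=true if $  — match true
Stack after step 5: $ S if (top = if).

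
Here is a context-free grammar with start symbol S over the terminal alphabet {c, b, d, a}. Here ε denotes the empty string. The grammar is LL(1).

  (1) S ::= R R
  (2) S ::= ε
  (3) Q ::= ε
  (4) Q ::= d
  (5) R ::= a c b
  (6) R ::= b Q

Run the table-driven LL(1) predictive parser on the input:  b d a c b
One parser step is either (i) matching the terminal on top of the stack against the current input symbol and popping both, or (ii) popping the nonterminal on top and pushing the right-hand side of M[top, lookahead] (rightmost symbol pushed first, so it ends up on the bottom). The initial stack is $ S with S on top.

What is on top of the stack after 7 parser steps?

c

     Stack    Input        Action
  1  $ S      b d a c b $  expand S ::= R R
  2  $ R R    b d a c b $  expand R ::= b Q
  3  $ R Q b  b d a c b $  match b
  4  $ R Q    d a c b $    expand Q ::= d
  5  $ R d    d a c b $    match d
  6  $ R      a c b $      expand R ::= a c b
  7  $ b c a  a c b $      match a
Stack after step 7: $ b c (top = c).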